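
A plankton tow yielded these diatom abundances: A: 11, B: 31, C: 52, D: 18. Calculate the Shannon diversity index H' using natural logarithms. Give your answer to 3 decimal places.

1.233

Total N = 11+31+52+18 = 112, so the proportions are 0.09821, 0.27679, 0.46429, 0.16071 (working shown to 5 dp, full precision carried).
Each pᵢ ln pᵢ term: 0.09821×(-2.32060)=-0.22792, 0.27679×(-1.28451)=-0.35553, 0.46429×(-0.76726)=-0.35623, 0.16071×(-1.82813)=-0.29381.
Sum = -1.23348, so H' = 1.233.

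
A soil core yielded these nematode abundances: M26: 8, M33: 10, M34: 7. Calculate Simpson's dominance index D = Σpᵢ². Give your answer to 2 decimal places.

Total N = 8+10+7 = 25, so the proportions are 0.32, 0.4, 0.28 (working shown to 4 dp, full precision carried).
D = 0.32² + 0.4² + 0.28² = 0.1024 + 0.1600 + 0.0784 = 0.3408.
To 2 decimal places, D = 0.34.

0.34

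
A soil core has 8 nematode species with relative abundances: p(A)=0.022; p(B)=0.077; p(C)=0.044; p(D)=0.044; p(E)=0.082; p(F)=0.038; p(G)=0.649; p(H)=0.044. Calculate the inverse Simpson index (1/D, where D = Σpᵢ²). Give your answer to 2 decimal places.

D = 0.022² + 0.077² + 0.044² + 0.044² + 0.082² + 0.038² + 0.649² + 0.044² = 0.00048 + 0.00593 + 0.00194 + 0.00194 + 0.00672 + 0.00144 + 0.42120 + 0.00194 = 0.44159 (working shown to 5 dp, full precision carried).
So 1/D = 2.2645, i.e. 2.26 to 2 decimal places.

2.26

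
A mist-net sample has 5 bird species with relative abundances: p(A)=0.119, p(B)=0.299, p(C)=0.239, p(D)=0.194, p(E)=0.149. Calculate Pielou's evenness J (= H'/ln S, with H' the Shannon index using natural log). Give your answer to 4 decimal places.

H' = −Σ pᵢ ln pᵢ = −((-0.253307) + (-0.360986) + (-0.342079) + (-0.318140) + (-0.283668)) = 1.558180 (working shown to 6 dp, full precision carried).
With S = 5 species, ln S = 1.609438, so J = 1.558180/1.609438 = 0.968151, i.e. 0.9682 to 4 decimal places.

0.9682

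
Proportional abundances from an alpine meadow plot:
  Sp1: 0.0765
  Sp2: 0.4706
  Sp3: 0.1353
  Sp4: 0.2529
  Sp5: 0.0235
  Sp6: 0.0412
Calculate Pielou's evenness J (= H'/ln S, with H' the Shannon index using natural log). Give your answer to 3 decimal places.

0.775

H' = −Σ pᵢ ln pᵢ = −((-0.19664) + (-0.35471) + (-0.27064) + (-0.34768) + (-0.08814) + (-0.13140)) = 1.38921 (working shown to 5 dp, full precision carried).
With S = 6 species, ln S = 1.79176, so J = 1.38921/1.79176 = 0.77533, i.e. 0.775 to 3 decimal places.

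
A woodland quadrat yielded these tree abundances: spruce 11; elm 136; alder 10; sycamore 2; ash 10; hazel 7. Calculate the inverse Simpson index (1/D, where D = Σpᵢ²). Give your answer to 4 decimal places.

1.6415

Total N = 11+136+10+2+10+7 = 176, so the proportions are 0.0625, 0.7727273, 0.0568182, 0.0113636, 0.0568182, 0.0397727 (working shown to 7 dp, full precision carried).
D = 0.0625² + 0.7727273² + 0.0568182² + 0.0113636² + 0.0568182² + 0.0397727² = 0.0039062 + 0.5971074 + 0.0032283 + 0.0001291 + 0.0032283 + 0.0015819 = 0.6091813.
So 1/D = 1.641547, i.e. 1.6415 to 4 decimal places.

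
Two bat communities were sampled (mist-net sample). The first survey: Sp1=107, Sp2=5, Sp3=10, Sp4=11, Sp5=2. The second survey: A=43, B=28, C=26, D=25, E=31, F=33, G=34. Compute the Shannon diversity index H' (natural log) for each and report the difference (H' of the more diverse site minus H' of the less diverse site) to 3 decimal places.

1.164

The first survey: N=135, proportions 0.79259, 0.03704, 0.07407, 0.08148, 0.01481, giving H' = 0.76580 (working shown to 5 dp, full precision carried).
The second survey: N=220, proportions 0.19545, 0.12727, 0.11818, 0.11364, 0.14091, 0.15, 0.15455, giving H' = 1.93022.
Difference = |0.76580 − 1.93022| = 1.16442, i.e. 1.164 to 3 decimal places.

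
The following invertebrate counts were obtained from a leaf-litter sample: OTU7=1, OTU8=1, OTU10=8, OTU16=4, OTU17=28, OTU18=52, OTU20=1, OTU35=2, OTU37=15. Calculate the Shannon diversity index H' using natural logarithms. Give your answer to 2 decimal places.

1.48

Total N = 1+1+8+4+28+52+1+2+15 = 112, so the proportions are 0.0089, 0.0089, 0.0714, 0.0357, 0.25, 0.4643, 0.0089, 0.0179, 0.1339 (working shown to 4 dp, full precision carried).
Each pᵢ ln pᵢ term: 0.0089×(-4.7185)=-0.0421, 0.0089×(-4.7185)=-0.0421, 0.0714×(-2.6391)=-0.1885, 0.0357×(-3.3322)=-0.1190, 0.25×(-1.3863)=-0.3466, 0.4643×(-0.7673)=-0.3562, 0.0089×(-4.7185)=-0.0421, 0.0179×(-4.0254)=-0.0719, 0.1339×(-2.0104)=-0.2693.
Sum = -1.4778, so H' = 1.48.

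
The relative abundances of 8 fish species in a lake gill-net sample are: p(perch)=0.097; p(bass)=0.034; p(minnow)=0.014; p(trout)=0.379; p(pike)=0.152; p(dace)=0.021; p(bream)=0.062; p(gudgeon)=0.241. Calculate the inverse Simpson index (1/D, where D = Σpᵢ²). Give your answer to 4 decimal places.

D = 0.097² + 0.034² + 0.014² + 0.379² + 0.152² + 0.021² + 0.062² + 0.241² = 0.00940900 + 0.00115600 + 0.00019600 + 0.14364100 + 0.02310400 + 0.00044100 + 0.00384400 + 0.05808100 = 0.23987200 (working shown to 8 dp, full precision carried).
So 1/D = 4.168890, i.e. 4.1689 to 4 decimal places.

4.1689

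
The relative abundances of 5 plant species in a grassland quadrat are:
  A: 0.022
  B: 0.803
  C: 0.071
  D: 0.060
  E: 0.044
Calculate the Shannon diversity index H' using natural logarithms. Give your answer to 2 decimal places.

0.75

Each pᵢ ln pᵢ term (working shown to 4 dp, full precision carried): 0.022×(-3.8167)=-0.0840, 0.803×(-0.2194)=-0.1762, 0.071×(-2.6451)=-0.1878, 0.06×(-2.8134)=-0.1688, 0.044×(-3.1236)=-0.1374.
Sum = -0.7542, so H' = 0.75.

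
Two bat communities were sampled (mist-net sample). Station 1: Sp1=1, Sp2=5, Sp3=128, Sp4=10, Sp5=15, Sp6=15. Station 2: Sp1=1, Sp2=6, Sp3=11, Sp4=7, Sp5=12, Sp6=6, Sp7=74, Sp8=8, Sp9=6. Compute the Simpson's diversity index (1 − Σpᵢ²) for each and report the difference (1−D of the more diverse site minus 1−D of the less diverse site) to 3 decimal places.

0.213

Station 1: N=174, proportions 0.00575, 0.02874, 0.73563, 0.05747, 0.08621, 0.08621, giving 1−D = 0.43982 (working shown to 5 dp, full precision carried).
Station 2: N=131, proportions 0.00763, 0.0458, 0.08397, 0.05344, 0.0916, 0.0458, 0.56489, 0.06107, 0.0458, giving 1−D = 0.65253.
Difference = |0.43982 − 0.65253| = 0.21271, i.e. 0.213 to 3 decimal places.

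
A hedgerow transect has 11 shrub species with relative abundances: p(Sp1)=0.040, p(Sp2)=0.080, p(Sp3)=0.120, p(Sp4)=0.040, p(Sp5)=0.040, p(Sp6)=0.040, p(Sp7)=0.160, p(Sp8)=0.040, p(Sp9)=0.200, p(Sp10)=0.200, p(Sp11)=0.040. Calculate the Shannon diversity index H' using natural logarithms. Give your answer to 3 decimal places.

Each pᵢ ln pᵢ term (working shown to 5 dp, full precision carried): 0.04×(-3.21888)=-0.12876, 0.08×(-2.52573)=-0.20206, 0.12×(-2.12026)=-0.25443, 0.04×(-3.21888)=-0.12876, 0.04×(-3.21888)=-0.12876, 0.04×(-3.21888)=-0.12876, 0.16×(-1.83258)=-0.29321, 0.04×(-3.21888)=-0.12876, 0.2×(-1.60944)=-0.32189, 0.2×(-1.60944)=-0.32189, 0.04×(-3.21888)=-0.12876.
Sum = -2.16601, so H' = 2.166.

2.166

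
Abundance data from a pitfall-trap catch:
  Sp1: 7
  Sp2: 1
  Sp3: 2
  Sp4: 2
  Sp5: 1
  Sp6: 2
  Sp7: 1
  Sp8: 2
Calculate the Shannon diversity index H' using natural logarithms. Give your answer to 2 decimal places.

Total N = 7+1+2+2+1+2+1+2 = 18, so the proportions are 0.3889, 0.0556, 0.1111, 0.1111, 0.0556, 0.1111, 0.0556, 0.1111 (working shown to 4 dp, full precision carried).
Each pᵢ ln pᵢ term: 0.3889×(-0.9445)=-0.3673, 0.0556×(-2.8904)=-0.1606, 0.1111×(-2.1972)=-0.2441, 0.1111×(-2.1972)=-0.2441, 0.0556×(-2.8904)=-0.1606, 0.1111×(-2.1972)=-0.2441, 0.0556×(-2.8904)=-0.1606, 0.1111×(-2.1972)=-0.2441.
Sum = -1.8256, so H' = 1.83.

1.83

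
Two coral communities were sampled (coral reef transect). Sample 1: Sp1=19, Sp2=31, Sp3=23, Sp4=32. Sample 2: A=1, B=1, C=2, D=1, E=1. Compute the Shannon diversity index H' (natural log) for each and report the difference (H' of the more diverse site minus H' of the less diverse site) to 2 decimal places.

Sample 1: N=105, proportions 0.181, 0.2952, 0.219, 0.3048, giving H' = 1.3643 (working shown to 4 dp, full precision carried).
Sample 2: N=6, proportions 0.1667, 0.1667, 0.3333, 0.1667, 0.1667, giving H' = 1.5607.
Difference = |1.3643 − 1.5607| = 0.1964, i.e. 0.20 to 2 decimal places.

0.20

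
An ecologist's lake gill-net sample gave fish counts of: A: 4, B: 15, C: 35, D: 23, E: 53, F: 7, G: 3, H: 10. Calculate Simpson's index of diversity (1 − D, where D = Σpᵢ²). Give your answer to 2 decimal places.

Total N = 4+15+35+23+53+7+3+10 = 150, so the proportions are 0.0267, 0.1, 0.2333, 0.1533, 0.3533, 0.0467, 0.02, 0.0667 (working shown to 4 dp, full precision carried).
D = 0.0267² + 0.1² + 0.2333² + 0.1533² + 0.3533² + 0.0467² + 0.02² + 0.0667² = 0.0007 + 0.0100 + 0.0544 + 0.0235 + 0.1248 + 0.0022 + 0.0004 + 0.0044 = 0.2205.
So 1 − D = 0.7795, i.e. 0.78 to 2 decimal places.

0.78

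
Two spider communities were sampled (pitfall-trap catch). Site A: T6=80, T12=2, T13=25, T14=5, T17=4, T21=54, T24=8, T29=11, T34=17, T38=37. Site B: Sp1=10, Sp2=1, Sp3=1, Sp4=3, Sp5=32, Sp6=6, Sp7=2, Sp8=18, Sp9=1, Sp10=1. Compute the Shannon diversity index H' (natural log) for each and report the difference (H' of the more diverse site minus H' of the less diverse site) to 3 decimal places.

0.214

Site A: N=243, proportions 0.32922, 0.00823, 0.10288, 0.02058, 0.01646, 0.22222, 0.03292, 0.04527, 0.06996, 0.15226, giving H' = 1.84615 (working shown to 5 dp, full precision carried).
Site B: N=75, proportions 0.13333, 0.01333, 0.01333, 0.04, 0.42667, 0.08, 0.02667, 0.24, 0.01333, 0.01333, giving H' = 1.63230.
Difference = |1.84615 − 1.63230| = 0.21385, i.e. 0.214 to 3 decimal places.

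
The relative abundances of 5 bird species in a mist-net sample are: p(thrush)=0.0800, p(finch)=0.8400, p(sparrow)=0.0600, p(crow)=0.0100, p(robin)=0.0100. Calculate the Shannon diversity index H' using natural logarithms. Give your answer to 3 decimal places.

Each pᵢ ln pᵢ term (working shown to 5 dp, full precision carried): 0.08×(-2.52573)=-0.20206, 0.84×(-0.17435)=-0.14646, 0.06×(-2.81341)=-0.16880, 0.01×(-4.60517)=-0.04605, 0.01×(-4.60517)=-0.04605.
Sum = -0.60942, so H' = 0.609.

0.609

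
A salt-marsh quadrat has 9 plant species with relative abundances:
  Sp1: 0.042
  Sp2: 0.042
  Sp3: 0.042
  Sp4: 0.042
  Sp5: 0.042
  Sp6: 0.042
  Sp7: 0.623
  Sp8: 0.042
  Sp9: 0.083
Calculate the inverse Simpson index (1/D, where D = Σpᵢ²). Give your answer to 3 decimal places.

D = 0.042² + 0.042² + 0.042² + 0.042² + 0.042² + 0.042² + 0.623² + 0.042² + 0.083² = 0.001764 + 0.001764 + 0.001764 + 0.001764 + 0.001764 + 0.001764 + 0.388129 + 0.001764 + 0.006889 = 0.407366 (working shown to 6 dp, full precision carried).
So 1/D = 2.45479, i.e. 2.455 to 3 decimal places.

2.455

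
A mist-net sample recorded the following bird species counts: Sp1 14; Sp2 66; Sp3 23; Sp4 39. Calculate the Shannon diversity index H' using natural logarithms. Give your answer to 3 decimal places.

Total N = 14+66+23+39 = 142, so the proportions are 0.09859, 0.46479, 0.16197, 0.27465 (working shown to 5 dp, full precision carried).
Each pᵢ ln pᵢ term: 0.09859×(-2.31677)=-0.22841, 0.46479×(-0.76617)=-0.35611, 0.16197×(-1.82033)=-0.29484, 0.27465×(-1.29227)=-0.35492.
Sum = -1.23428, so H' = 1.234.

1.234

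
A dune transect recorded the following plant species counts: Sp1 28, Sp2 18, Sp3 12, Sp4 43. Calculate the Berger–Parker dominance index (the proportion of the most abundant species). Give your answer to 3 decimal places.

Total N = 28+18+12+43 = 101, so the proportions are 0.27723, 0.17822, 0.11881, 0.42574 (working shown to 5 dp, full precision carried).
The largest proportion is 0.42574, i.e. d = 0.426 to 3 decimal places.

0.426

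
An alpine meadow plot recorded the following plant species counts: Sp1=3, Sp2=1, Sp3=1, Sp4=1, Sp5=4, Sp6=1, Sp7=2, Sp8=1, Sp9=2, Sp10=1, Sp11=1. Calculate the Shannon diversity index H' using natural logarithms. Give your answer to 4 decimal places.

2.2452

Total N = 3+1+1+1+4+1+2+1+2+1+1 = 18, so the proportions are 0.166667, 0.055556, 0.055556, 0.055556, 0.222222, 0.055556, 0.111111, 0.055556, 0.111111, 0.055556, 0.055556 (working shown to 6 dp, full precision carried).
Each pᵢ ln pᵢ term: 0.166667×(-1.791759)=-0.298627, 0.055556×(-2.890372)=-0.160576, 0.055556×(-2.890372)=-0.160576, 0.055556×(-2.890372)=-0.160576, 0.222222×(-1.504077)=-0.334239, 0.055556×(-2.890372)=-0.160576, 0.111111×(-2.197225)=-0.244136, 0.055556×(-2.890372)=-0.160576, 0.111111×(-2.197225)=-0.244136, 0.055556×(-2.890372)=-0.160576, 0.055556×(-2.890372)=-0.160576.
Sum = -2.245172, so H' = 2.2452.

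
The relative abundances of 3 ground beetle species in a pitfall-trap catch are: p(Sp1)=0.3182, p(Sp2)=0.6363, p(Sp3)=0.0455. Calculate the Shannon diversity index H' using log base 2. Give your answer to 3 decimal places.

1.144

Each pᵢ log₂ pᵢ term (working shown to 5 dp, full precision carried): 0.3182×(-1.65199)=-0.52566, 0.6363×(-0.65222)=-0.41501, 0.0455×(-4.45799)=-0.20284.
Sum = -1.14351, so H' = 1.144.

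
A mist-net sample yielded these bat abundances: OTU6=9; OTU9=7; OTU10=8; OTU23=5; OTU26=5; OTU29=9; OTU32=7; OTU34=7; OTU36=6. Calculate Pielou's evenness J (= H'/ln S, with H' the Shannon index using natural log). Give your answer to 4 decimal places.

0.9906

Total N = 9+7+8+5+5+9+7+7+6 = 63, so the proportions are 0.142857, 0.111111, 0.126984, 0.079365, 0.079365, 0.142857, 0.111111, 0.111111, 0.095238 (working shown to 6 dp, full precision carried).
H' = −Σ pᵢ ln pᵢ = −((-0.277987) + (-0.244136) + (-0.262056) + (-0.201087) + (-0.201087) + (-0.277987) + (-0.244136) + (-0.244136) + (-0.223941)) = 2.176553.
With S = 9 species, ln S = 2.197225, so J = 2.176553/2.197225 = 0.990592, i.e. 0.9906 to 4 decimal places.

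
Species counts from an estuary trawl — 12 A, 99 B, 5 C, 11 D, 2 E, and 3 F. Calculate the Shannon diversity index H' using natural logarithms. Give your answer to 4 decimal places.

Total N = 12+99+5+11+2+3 = 132, so the proportions are 0.090909, 0.75, 0.037879, 0.083333, 0.015152, 0.022727 (working shown to 6 dp, full precision carried).
Each pᵢ ln pᵢ term: 0.090909×(-2.397895)=-0.217990, 0.75×(-0.287682)=-0.215762, 0.037879×(-3.273364)=-0.123991, 0.083333×(-2.484907)=-0.207076, 0.015152×(-4.189655)=-0.063480, 0.022727×(-3.784190)=-0.086004.
Sum = -0.914303, so H' = 0.9143.

0.9143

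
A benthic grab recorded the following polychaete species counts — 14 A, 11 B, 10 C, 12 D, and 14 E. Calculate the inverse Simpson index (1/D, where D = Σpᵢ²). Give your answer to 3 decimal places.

4.915

Total N = 14+11+10+12+14 = 61, so the proportions are 0.2295082, 0.1803279, 0.1639344, 0.1967213, 0.2295082 (working shown to 7 dp, full precision carried).
D = 0.2295082² + 0.1803279² + 0.1639344² + 0.1967213² + 0.2295082² = 0.0526740 + 0.0325181 + 0.0268745 + 0.0386993 + 0.0526740 = 0.2034399.
So 1/D = 4.91546, i.e. 4.915 to 3 decimal places.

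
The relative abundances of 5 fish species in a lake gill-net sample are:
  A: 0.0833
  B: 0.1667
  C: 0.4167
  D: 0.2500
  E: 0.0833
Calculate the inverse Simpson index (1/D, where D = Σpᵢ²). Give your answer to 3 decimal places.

D = 0.0833² + 0.1667² + 0.4167² + 0.25² + 0.0833² = 0.0069389 + 0.0277889 + 0.1736389 + 0.0625000 + 0.0069389 = 0.2778056 (working shown to 7 dp, full precision carried).
So 1/D = 3.59964, i.e. 3.600 to 3 decimal places.

3.600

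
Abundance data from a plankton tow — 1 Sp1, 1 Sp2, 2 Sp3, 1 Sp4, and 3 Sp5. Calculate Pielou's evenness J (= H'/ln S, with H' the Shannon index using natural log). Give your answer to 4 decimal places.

0.9284

Total N = 1+1+2+1+3 = 8, so the proportions are 0.125, 0.125, 0.25, 0.125, 0.375 (working shown to 6 dp, full precision carried).
H' = −Σ pᵢ ln pᵢ = −((-0.259930) + (-0.259930) + (-0.346574) + (-0.259930) + (-0.367811)) = 1.494175.
With S = 5 species, ln S = 1.609438, so J = 1.494175/1.609438 = 0.928383, i.e. 0.9284 to 4 decimal places.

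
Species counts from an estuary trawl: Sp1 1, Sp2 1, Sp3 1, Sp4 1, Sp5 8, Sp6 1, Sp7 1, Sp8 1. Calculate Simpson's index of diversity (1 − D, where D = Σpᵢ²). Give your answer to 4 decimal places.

0.6844

Total N = 1+1+1+1+8+1+1+1 = 15, so the proportions are 0.066667, 0.066667, 0.066667, 0.066667, 0.533333, 0.066667, 0.066667, 0.066667 (working shown to 6 dp, full precision carried).
D = 0.066667² + 0.066667² + 0.066667² + 0.066667² + 0.533333² + 0.066667² + 0.066667² + 0.066667² = 0.004444 + 0.004444 + 0.004444 + 0.004444 + 0.284444 + 0.004444 + 0.004444 + 0.004444 = 0.315556.
So 1 − D = 0.684444, i.e. 0.6844 to 4 decimal places.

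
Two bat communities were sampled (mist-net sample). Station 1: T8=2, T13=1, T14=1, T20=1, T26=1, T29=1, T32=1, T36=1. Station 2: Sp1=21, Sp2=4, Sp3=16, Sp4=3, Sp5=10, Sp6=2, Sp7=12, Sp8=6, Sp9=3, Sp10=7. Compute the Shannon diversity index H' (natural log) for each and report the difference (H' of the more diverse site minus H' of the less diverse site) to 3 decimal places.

0.018

Station 1: N=9, proportions 0.22222, 0.11111, 0.11111, 0.11111, 0.11111, 0.11111, 0.11111, 0.11111, giving H' = 2.04319 (working shown to 5 dp, full precision carried).
Station 2: N=84, proportions 0.25, 0.04762, 0.19048, 0.03571, 0.11905, 0.02381, 0.14286, 0.07143, 0.03571, 0.08333, giving H' = 2.06134.
Difference = |2.04319 − 2.06134| = 0.01815, i.e. 0.018 to 3 decimal places.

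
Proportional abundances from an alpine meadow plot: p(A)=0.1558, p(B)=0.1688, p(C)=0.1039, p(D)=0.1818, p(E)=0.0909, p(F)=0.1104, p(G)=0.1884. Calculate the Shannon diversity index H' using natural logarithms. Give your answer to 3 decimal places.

1.911

Each pᵢ ln pᵢ term (working shown to 5 dp, full precision carried): 0.1558×(-1.85918)=-0.28966, 0.1688×(-1.77904)=-0.30030, 0.1039×(-2.26433)=-0.23526, 0.1818×(-1.70485)=-0.30994, 0.0909×(-2.39800)=-0.21798, 0.1104×(-2.20365)=-0.24328, 0.1884×(-1.66919)=-0.31448.
Sum = -1.91090, so H' = 1.911.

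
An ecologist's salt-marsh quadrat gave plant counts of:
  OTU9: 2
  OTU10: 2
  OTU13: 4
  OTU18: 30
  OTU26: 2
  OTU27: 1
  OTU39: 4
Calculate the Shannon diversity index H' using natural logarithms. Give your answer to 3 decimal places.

1.200

Total N = 2+2+4+30+2+1+4 = 45, so the proportions are 0.04444, 0.04444, 0.08889, 0.66667, 0.04444, 0.02222, 0.08889 (working shown to 5 dp, full precision carried).
Each pᵢ ln pᵢ term: 0.04444×(-3.11352)=-0.13838, 0.04444×(-3.11352)=-0.13838, 0.08889×(-2.42037)=-0.21514, 0.66667×(-0.40547)=-0.27031, 0.04444×(-3.11352)=-0.13838, 0.02222×(-3.80666)=-0.08459, 0.08889×(-2.42037)=-0.21514.
Sum = -1.20033, so H' = 1.200.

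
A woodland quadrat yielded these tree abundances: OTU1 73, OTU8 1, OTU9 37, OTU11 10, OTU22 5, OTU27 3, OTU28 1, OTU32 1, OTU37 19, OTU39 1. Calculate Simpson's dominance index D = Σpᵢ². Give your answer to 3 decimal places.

0.316

Total N = 73+1+37+10+5+3+1+1+19+1 = 151, so the proportions are 0.48344, 0.00662, 0.24503, 0.06623, 0.03311, 0.01987, 0.00662, 0.00662, 0.12583, 0.00662 (working shown to 5 dp, full precision carried).
D = 0.48344² + 0.00662² + 0.24503² + 0.06623² + 0.03311² + 0.01987² + 0.00662² + 0.00662² + 0.12583² + 0.00662² = 0.23372 + 0.00004 + 0.06004 + 0.00439 + 0.00110 + 0.00039 + 0.00004 + 0.00004 + 0.01583 + 0.00004 = 0.31564.
To 3 decimal places, D = 0.316.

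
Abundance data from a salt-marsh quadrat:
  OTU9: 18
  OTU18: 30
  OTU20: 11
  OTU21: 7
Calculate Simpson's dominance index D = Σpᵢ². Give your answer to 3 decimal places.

Total N = 18+30+11+7 = 66, so the proportions are 0.27273, 0.45455, 0.16667, 0.10606 (working shown to 5 dp, full precision carried).
D = 0.27273² + 0.45455² + 0.16667² + 0.10606² = 0.07438 + 0.20661 + 0.02778 + 0.01125 = 0.32002.
To 3 decimal places, D = 0.320.

0.320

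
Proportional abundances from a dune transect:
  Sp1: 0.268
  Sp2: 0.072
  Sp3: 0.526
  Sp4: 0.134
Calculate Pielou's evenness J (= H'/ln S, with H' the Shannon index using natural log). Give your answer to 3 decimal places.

0.829

H' = −Σ pᵢ ln pᵢ = −((-0.35289) + (-0.18944) + (-0.33793) + (-0.26933)) = 1.14959 (working shown to 5 dp, full precision carried).
With S = 4 species, ln S = 1.38629, so J = 1.14959/1.38629 = 0.82926, i.e. 0.829 to 3 decimal places.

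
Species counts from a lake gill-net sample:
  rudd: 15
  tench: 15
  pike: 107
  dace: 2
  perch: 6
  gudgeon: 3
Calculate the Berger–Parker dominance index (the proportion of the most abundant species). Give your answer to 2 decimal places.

0.72

Total N = 15+15+107+2+6+3 = 148, so the proportions are 0.1014, 0.1014, 0.723, 0.0135, 0.0405, 0.0203 (working shown to 4 dp, full precision carried).
The largest proportion is 0.723, i.e. d = 0.72 to 2 decimal places.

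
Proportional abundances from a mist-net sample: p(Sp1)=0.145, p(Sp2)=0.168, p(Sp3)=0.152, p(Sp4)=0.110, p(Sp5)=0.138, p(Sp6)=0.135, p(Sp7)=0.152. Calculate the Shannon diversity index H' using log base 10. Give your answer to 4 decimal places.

0.8420

Each pᵢ log₁₀ pᵢ term (working shown to 6 dp, full precision carried): 0.145×(-0.838632)=-0.121602, 0.168×(-0.774691)=-0.130148, 0.152×(-0.818156)=-0.124360, 0.11×(-0.958607)=-0.105447, 0.138×(-0.860121)=-0.118697, 0.135×(-0.869666)=-0.117405, 0.152×(-0.818156)=-0.124360.
Sum = -0.842018, so H' = 0.8420.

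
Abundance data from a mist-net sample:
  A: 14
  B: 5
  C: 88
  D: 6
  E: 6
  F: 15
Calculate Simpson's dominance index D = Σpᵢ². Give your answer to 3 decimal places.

Total N = 14+5+88+6+6+15 = 134, so the proportions are 0.10448, 0.03731, 0.65672, 0.04478, 0.04478, 0.11194 (working shown to 5 dp, full precision carried).
D = 0.10448² + 0.03731² + 0.65672² + 0.04478² + 0.04478² + 0.11194² = 0.01092 + 0.00139 + 0.43128 + 0.00200 + 0.00200 + 0.01253 = 0.46012.
To 3 decimal places, D = 0.460.

0.460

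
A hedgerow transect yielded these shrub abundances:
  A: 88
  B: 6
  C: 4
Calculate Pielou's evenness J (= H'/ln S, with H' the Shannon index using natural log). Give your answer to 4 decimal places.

Total N = 88+6+4 = 98, so the proportions are 0.897959, 0.061224, 0.040816 (working shown to 6 dp, full precision carried).
H' = −Σ pᵢ ln pᵢ = −((-0.096648) + (-0.171013) + (-0.130558)) = 0.398219.
With S = 3 species, ln S = 1.098612, so J = 0.398219/1.098612 = 0.362474, i.e. 0.3625 to 4 decimal places.

0.3625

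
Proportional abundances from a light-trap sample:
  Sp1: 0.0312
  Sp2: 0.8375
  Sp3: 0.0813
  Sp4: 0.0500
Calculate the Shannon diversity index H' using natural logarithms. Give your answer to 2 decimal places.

0.61

Each pᵢ ln pᵢ term (working shown to 4 dp, full precision carried): 0.0312×(-3.4673)=-0.1082, 0.8375×(-0.1773)=-0.1485, 0.0813×(-2.5096)=-0.2040, 0.05×(-2.9957)=-0.1498.
Sum = -0.6105, so H' = 0.61.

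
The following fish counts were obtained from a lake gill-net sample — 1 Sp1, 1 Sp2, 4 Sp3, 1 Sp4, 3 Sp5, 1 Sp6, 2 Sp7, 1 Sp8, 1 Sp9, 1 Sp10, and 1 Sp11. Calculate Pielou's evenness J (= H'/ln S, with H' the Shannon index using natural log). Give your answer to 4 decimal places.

0.9307

Total N = 1+1+4+1+3+1+2+1+1+1+1 = 17, so the proportions are 0.058824, 0.058824, 0.235294, 0.058824, 0.176471, 0.058824, 0.117647, 0.058824, 0.058824, 0.058824, 0.058824 (working shown to 6 dp, full precision carried).
H' = −Σ pᵢ ln pᵢ = −((-0.166660) + (-0.166660) + (-0.340452) + (-0.166660) + (-0.306106) + (-0.166660) + (-0.251772) + (-0.166660) + (-0.166660) + (-0.166660) + (-0.166660)) = 2.231607.
With S = 11 species, ln S = 2.397895, so J = 2.231607/2.397895 = 0.930652, i.e. 0.9307 to 4 decimal places.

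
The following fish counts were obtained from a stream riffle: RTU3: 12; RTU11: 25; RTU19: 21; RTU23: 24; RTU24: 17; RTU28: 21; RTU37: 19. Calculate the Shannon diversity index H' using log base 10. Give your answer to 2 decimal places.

Total N = 12+25+21+24+17+21+19 = 139, so the proportions are 0.0863, 0.1799, 0.1511, 0.1727, 0.1223, 0.1511, 0.1367 (working shown to 4 dp, full precision carried).
Each pᵢ log₁₀ pᵢ term: 0.0863×(-1.0638)=-0.0918, 0.1799×(-0.7451)=-0.1340, 0.1511×(-0.8208)=-0.1240, 0.1727×(-0.7628)=-0.1317, 0.1223×(-0.9126)=-0.1116, 0.1511×(-0.8208)=-0.1240, 0.1367×(-0.8643)=-0.1181.
Sum = -0.8353, so H' = 0.84.

0.84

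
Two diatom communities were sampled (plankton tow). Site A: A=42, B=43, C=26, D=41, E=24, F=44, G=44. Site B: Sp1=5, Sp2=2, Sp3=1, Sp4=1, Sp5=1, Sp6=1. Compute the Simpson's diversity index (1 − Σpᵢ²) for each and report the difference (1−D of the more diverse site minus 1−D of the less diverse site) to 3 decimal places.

0.123

Site A: N=264, proportions 0.15909, 0.16288, 0.09848, 0.1553, 0.09091, 0.16667, 0.16667, giving 1−D = 0.85052 (working shown to 5 dp, full precision carried).
Site B: N=11, proportions 0.45455, 0.18182, 0.09091, 0.09091, 0.09091, 0.09091, giving 1−D = 0.72727.
Difference = |0.85052 − 0.72727| = 0.12325, i.e. 0.123 to 3 decimal places.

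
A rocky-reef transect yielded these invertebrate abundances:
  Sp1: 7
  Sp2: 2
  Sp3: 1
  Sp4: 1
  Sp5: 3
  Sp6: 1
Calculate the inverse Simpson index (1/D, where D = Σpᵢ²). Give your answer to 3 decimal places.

3.462

Total N = 7+2+1+1+3+1 = 15, so the proportions are 0.4666667, 0.1333333, 0.0666667, 0.0666667, 0.2, 0.0666667 (working shown to 7 dp, full precision carried).
D = 0.4666667² + 0.1333333² + 0.0666667² + 0.0666667² + 0.2² + 0.0666667² = 0.2177778 + 0.0177778 + 0.0044444 + 0.0044444 + 0.0400000 + 0.0044444 = 0.2888889.
So 1/D = 3.46154, i.e. 3.462 to 3 decimal places.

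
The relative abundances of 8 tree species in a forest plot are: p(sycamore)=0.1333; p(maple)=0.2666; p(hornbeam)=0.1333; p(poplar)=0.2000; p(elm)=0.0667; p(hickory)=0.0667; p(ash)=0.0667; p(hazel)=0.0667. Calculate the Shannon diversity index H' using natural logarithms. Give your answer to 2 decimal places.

1.93

Each pᵢ ln pᵢ term (working shown to 4 dp, full precision carried): 0.1333×(-2.0152)=-0.2686, 0.2666×(-1.3220)=-0.3524, 0.1333×(-2.0152)=-0.2686, 0.2×(-1.6094)=-0.3219, 0.0667×(-2.7076)=-0.1806, 0.0667×(-2.7076)=-0.1806, 0.0667×(-2.7076)=-0.1806, 0.0667×(-2.7076)=-0.1806.
Sum = -1.9339, so H' = 1.93.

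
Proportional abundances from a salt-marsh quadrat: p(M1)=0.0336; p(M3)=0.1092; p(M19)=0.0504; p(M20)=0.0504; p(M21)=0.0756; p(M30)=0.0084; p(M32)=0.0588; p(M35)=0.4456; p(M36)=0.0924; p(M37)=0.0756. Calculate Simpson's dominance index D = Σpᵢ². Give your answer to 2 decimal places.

0.24

D = 0.0336² + 0.1092² + 0.0504² + 0.0504² + 0.0756² + 0.0084² + 0.0588² + 0.4456² + 0.0924² + 0.0756² = 0.0011 + 0.0119 + 0.0025 + 0.0025 + 0.0057 + 0.0001 + 0.0035 + 0.1986 + 0.0085 + 0.0057 = 0.2402 (working shown to 4 dp, full precision carried).
To 2 decimal places, D = 0.24.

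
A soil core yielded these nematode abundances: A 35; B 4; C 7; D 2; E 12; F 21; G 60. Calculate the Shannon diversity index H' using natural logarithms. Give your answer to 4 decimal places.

1.5133

Total N = 35+4+7+2+12+21+60 = 141, so the proportions are 0.248227, 0.028369, 0.049645, 0.014184, 0.085106, 0.148936, 0.425532 (working shown to 6 dp, full precision carried).
Each pᵢ ln pᵢ term: 0.248227×(-1.393412)=-0.345882, 0.028369×(-3.562466)=-0.101063, 0.049645×(-3.002850)=-0.149078, 0.014184×(-4.255613)=-0.060363, 0.085106×(-2.463853)=-0.209690, 0.148936×(-1.904237)=-0.283610, 0.425532×(-0.854415)=-0.363581.
Sum = -1.513267, so H' = 1.5133.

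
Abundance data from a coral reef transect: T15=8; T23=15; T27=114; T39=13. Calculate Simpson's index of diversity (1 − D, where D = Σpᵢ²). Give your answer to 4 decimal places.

0.4020

Total N = 8+15+114+13 = 150, so the proportions are 0.053333, 0.1, 0.76, 0.086667 (working shown to 6 dp, full precision carried).
D = 0.053333² + 0.1² + 0.76² + 0.086667² = 0.002844 + 0.010000 + 0.577600 + 0.007511 = 0.597956.
So 1 − D = 0.402044, i.e. 0.4020 to 4 decimal places.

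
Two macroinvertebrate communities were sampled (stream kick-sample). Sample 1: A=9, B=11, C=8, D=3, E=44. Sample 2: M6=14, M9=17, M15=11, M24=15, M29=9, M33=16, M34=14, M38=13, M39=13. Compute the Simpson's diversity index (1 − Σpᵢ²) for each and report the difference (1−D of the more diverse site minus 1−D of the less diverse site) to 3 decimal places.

Sample 1: N=75, proportions 0.12, 0.14667, 0.10667, 0.04, 0.58667, giving 1−D = 0.60693 (working shown to 5 dp, full precision carried).
Sample 2: N=122, proportions 0.11475, 0.13934, 0.09016, 0.12295, 0.07377, 0.13115, 0.11475, 0.10656, 0.10656, giving 1−D = 0.88565.
Difference = |0.60693 − 0.88565| = 0.27872, i.e. 0.279 to 3 decimal places.

0.279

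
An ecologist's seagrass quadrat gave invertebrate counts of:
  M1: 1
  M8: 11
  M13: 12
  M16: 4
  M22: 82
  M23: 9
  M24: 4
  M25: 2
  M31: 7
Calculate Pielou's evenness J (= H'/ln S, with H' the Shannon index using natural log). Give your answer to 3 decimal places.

0.624

Total N = 1+11+12+4+82+9+4+2+7 = 132, so the proportions are 0.00758, 0.08333, 0.09091, 0.0303, 0.62121, 0.06818, 0.0303, 0.01515, 0.05303 (working shown to 5 dp, full precision carried).
H' = −Σ pᵢ ln pᵢ = −((-0.03699) + (-0.20708) + (-0.21799) + (-0.10595) + (-0.29575) + (-0.18311) + (-0.10595) + (-0.06348) + (-0.15574)) = 1.37205.
With S = 9 species, ln S = 2.19722, so J = 1.37205/2.19722 = 0.62445, i.e. 0.624 to 3 decimal places.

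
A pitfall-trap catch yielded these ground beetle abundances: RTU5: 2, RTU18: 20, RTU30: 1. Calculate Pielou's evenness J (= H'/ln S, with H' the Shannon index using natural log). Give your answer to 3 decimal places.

0.428

Total N = 2+20+1 = 23, so the proportions are 0.08696, 0.86957, 0.04348 (working shown to 5 dp, full precision carried).
H' = −Σ pᵢ ln pᵢ = −((-0.21238) + (-0.12153) + (-0.13633)) = 0.47024.
With S = 3 species, ln S = 1.09861, so J = 0.47024/1.09861 = 0.42803, i.e. 0.428 to 3 decimal places.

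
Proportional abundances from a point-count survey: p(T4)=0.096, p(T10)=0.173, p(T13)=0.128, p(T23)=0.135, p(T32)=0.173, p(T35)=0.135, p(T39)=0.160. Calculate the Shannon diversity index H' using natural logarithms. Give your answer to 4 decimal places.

Each pᵢ ln pᵢ term (working shown to 6 dp, full precision carried): 0.096×(-2.343407)=-0.224967, 0.173×(-1.754464)=-0.303522, 0.128×(-2.055725)=-0.263133, 0.135×(-2.002481)=-0.270335, 0.173×(-1.754464)=-0.303522, 0.135×(-2.002481)=-0.270335, 0.16×(-1.832581)=-0.293213.
Sum = -1.929027, so H' = 1.9290.

1.9290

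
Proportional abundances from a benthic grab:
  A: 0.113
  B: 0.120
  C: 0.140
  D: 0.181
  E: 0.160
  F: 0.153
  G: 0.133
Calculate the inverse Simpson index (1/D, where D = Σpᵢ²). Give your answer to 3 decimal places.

6.839

D = 0.113² + 0.12² + 0.14² + 0.181² + 0.16² + 0.153² + 0.133² = 0.0127690 + 0.0144000 + 0.0196000 + 0.0327610 + 0.0256000 + 0.0234090 + 0.0176890 = 0.1462280 (working shown to 7 dp, full precision carried).
So 1/D = 6.83864, i.e. 6.839 to 3 decimal places.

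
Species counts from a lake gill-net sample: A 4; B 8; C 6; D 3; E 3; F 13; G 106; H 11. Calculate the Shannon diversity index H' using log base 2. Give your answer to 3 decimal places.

Total N = 4+8+6+3+3+13+106+11 = 154, so the proportions are 0.02597, 0.05195, 0.03896, 0.01948, 0.01948, 0.08442, 0.68831, 0.07143 (working shown to 5 dp, full precision carried).
Each pᵢ log₂ pᵢ term: 0.02597×(-5.26679)=-0.13680, 0.05195×(-4.26679)=-0.22165, 0.03896×(-4.68182)=-0.18241, 0.01948×(-5.68182)=-0.11068, 0.01948×(-5.68182)=-0.11068, 0.08442×(-3.56635)=-0.30106, 0.68831×(-0.53887)=-0.37091, 0.07143×(-3.80735)=-0.27195.
Sum = -1.70615, so H' = 1.706.

1.706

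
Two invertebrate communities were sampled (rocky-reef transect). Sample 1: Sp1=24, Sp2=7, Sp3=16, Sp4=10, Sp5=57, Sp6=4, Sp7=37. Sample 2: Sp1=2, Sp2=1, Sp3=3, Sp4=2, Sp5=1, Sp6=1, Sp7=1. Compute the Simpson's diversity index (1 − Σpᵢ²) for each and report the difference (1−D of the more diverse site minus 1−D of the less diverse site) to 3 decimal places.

Sample 1: N=155, proportions 0.15484, 0.04516, 0.10323, 0.06452, 0.36774, 0.02581, 0.23871, giving 1−D = 0.76629 (working shown to 5 dp, full precision carried).
Sample 2: N=11, proportions 0.18182, 0.09091, 0.27273, 0.18182, 0.09091, 0.09091, 0.09091, giving 1−D = 0.82645.
Difference = |0.76629 − 0.82645| = 0.06016, i.e. 0.060 to 3 decimal places.

0.060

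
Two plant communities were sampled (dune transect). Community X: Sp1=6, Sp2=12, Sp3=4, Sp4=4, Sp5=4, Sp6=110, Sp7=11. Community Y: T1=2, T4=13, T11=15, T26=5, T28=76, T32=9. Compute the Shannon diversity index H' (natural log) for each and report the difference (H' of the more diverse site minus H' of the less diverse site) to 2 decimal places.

Community X: N=151, proportions 0.0397, 0.0795, 0.0265, 0.0265, 0.0265, 0.7285, 0.0728, giving H' = 1.0396 (working shown to 4 dp, full precision carried).
Community Y: N=120, proportions 0.0167, 0.1083, 0.125, 0.0417, 0.6333, 0.075, giving H' = 1.1849.
Difference = |1.0396 − 1.1849| = 0.1453, i.e. 0.15 to 2 decimal places.

0.15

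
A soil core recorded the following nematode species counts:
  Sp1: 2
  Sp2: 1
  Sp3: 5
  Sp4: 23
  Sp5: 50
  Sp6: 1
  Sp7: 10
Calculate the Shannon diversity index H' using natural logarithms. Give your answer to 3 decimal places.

Total N = 2+1+5+23+50+1+10 = 92, so the proportions are 0.02174, 0.01087, 0.05435, 0.25, 0.54348, 0.01087, 0.1087 (working shown to 5 dp, full precision carried).
Each pᵢ ln pᵢ term: 0.02174×(-3.82864)=-0.08323, 0.01087×(-4.52179)=-0.04915, 0.05435×(-2.91235)=-0.15828, 0.25×(-1.38629)=-0.34657, 0.54348×(-0.60977)=-0.33139, 0.01087×(-4.52179)=-0.04915, 0.1087×(-2.21920)=-0.24122.
Sum = -1.25900, so H' = 1.259.

1.259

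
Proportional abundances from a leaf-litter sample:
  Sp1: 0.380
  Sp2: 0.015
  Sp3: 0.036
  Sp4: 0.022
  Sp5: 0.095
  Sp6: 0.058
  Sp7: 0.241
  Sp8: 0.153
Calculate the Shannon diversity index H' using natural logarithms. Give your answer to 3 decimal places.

1.653

Each pᵢ ln pᵢ term (working shown to 5 dp, full precision carried): 0.38×(-0.96758)=-0.36768, 0.015×(-4.19971)=-0.06300, 0.036×(-3.32424)=-0.11967, 0.022×(-3.81671)=-0.08397, 0.095×(-2.35388)=-0.22362, 0.058×(-2.84731)=-0.16514, 0.241×(-1.42296)=-0.34293, 0.153×(-1.87732)=-0.28723.
Sum = -1.65324, so H' = 1.653.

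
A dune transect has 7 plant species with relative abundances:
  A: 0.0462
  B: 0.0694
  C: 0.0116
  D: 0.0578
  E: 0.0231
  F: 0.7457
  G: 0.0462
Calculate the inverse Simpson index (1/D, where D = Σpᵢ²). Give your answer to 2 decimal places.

1.76

D = 0.0462² + 0.0694² + 0.0116² + 0.0578² + 0.0231² + 0.7457² + 0.0462² = 0.00213 + 0.00482 + 0.00013 + 0.00334 + 0.00053 + 0.55607 + 0.00213 = 0.56916 (working shown to 5 dp, full precision carried).
So 1/D = 1.7570, i.e. 1.76 to 2 decimal places.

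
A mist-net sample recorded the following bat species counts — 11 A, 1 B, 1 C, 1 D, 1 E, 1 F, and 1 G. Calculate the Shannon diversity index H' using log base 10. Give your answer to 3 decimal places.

0.557

Total N = 11+1+1+1+1+1+1 = 17, so the proportions are 0.64706, 0.05882, 0.05882, 0.05882, 0.05882, 0.05882, 0.05882 (working shown to 5 dp, full precision carried).
Each pᵢ log₁₀ pᵢ term: 0.64706×(-0.18906)=-0.12233, 0.05882×(-1.23045)=-0.07238, 0.05882×(-1.23045)=-0.07238, 0.05882×(-1.23045)=-0.07238, 0.05882×(-1.23045)=-0.07238, 0.05882×(-1.23045)=-0.07238, 0.05882×(-1.23045)=-0.07238.
Sum = -0.55661, so H' = 0.557.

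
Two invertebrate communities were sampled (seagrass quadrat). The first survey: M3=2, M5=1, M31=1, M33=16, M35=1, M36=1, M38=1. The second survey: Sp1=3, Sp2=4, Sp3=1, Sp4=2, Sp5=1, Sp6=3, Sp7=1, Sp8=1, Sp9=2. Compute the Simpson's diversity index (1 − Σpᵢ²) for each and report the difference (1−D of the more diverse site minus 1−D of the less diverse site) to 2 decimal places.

0.36

The first survey: N=23, proportions 0.08696, 0.04348, 0.04348, 0.69565, 0.04348, 0.04348, 0.04348, giving 1−D = 0.49905 (working shown to 5 dp, full precision carried).
The second survey: N=18, proportions 0.16667, 0.22222, 0.05556, 0.11111, 0.05556, 0.16667, 0.05556, 0.05556, 0.11111, giving 1−D = 0.85802.
Difference = |0.49905 − 0.85802| = 0.35897, i.e. 0.36 to 2 decimal places.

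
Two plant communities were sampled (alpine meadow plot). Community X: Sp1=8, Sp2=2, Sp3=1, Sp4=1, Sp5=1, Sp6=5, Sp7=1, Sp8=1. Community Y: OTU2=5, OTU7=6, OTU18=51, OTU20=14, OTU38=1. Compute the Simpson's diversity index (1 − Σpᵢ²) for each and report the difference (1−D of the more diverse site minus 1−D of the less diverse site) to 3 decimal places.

0.237

Community X: N=20, proportions 0.4, 0.1, 0.05, 0.05, 0.05, 0.25, 0.05, 0.05, giving 1−D = 0.75500 (working shown to 5 dp, full precision carried).
Community Y: N=77, proportions 0.06494, 0.07792, 0.66234, 0.18182, 0.01299, giving 1−D = 0.51779.
Difference = |0.75500 − 0.51779| = 0.23721, i.e. 0.237 to 3 decimal places.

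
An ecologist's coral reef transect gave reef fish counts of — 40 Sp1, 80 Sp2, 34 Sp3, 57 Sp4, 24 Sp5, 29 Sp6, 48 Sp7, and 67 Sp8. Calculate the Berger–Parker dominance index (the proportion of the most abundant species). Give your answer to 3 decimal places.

Total N = 40+80+34+57+24+29+48+67 = 379, so the proportions are 0.10554, 0.21108, 0.08971, 0.1504, 0.06332, 0.07652, 0.12665, 0.17678 (working shown to 5 dp, full precision carried).
The largest proportion is 0.21108, i.e. d = 0.211 to 3 decimal places.

0.211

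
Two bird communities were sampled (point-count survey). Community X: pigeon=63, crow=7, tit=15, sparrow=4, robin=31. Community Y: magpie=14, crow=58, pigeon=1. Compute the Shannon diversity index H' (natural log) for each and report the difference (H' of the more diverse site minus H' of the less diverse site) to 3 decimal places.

Community X: N=120, proportions 0.525, 0.058333, 0.125, 0.033333, 0.258333, giving H' = 1.227005 (working shown to 6 dp, full precision carried).
Community Y: N=73, proportions 0.191781, 0.794521, 0.013699, giving H' = 0.558233.
Difference = |1.227005 − 0.558233| = 0.668772, i.e. 0.669 to 3 decimal places.

0.669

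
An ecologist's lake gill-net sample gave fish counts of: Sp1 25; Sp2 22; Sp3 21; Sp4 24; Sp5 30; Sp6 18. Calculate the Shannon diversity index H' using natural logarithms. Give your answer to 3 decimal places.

Total N = 25+22+21+24+30+18 = 140, so the proportions are 0.17857, 0.15714, 0.15, 0.17143, 0.21429, 0.12857 (working shown to 5 dp, full precision carried).
Each pᵢ ln pᵢ term: 0.17857×(-1.72277)=-0.30764, 0.15714×(-1.85060)=-0.29081, 0.15×(-1.89712)=-0.28457, 0.17143×(-1.76359)=-0.30233, 0.21429×(-1.54045)=-0.33010, 0.12857×(-2.05127)=-0.26373.
Sum = -1.77917, so H' = 1.779.

1.779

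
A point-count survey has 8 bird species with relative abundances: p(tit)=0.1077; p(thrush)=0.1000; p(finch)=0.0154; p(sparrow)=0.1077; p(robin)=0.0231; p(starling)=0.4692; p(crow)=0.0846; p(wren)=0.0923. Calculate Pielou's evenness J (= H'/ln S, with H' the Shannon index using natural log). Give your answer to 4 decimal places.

H' = −Σ pᵢ ln pᵢ = −((-0.239999) + (-0.230259) + (-0.064270) + (-0.239999) + (-0.087039) + (-0.355056) + (-0.208947) + (-0.219924)) = 1.645493 (working shown to 6 dp, full precision carried).
With S = 8 species, ln S = 2.079442, so J = 1.645493/2.079442 = 0.791315, i.e. 0.7913 to 4 decimal places.

0.7913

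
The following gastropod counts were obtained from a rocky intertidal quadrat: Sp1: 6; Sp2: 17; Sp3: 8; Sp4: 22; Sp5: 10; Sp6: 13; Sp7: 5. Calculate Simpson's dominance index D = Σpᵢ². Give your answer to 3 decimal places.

0.178

Total N = 6+17+8+22+10+13+5 = 81, so the proportions are 0.07407, 0.20988, 0.09877, 0.2716, 0.12346, 0.16049, 0.06173 (working shown to 5 dp, full precision carried).
D = 0.07407² + 0.20988² + 0.09877² + 0.2716² + 0.12346² + 0.16049² + 0.06173² = 0.00549 + 0.04405 + 0.00975 + 0.07377 + 0.01524 + 0.02576 + 0.00381 = 0.17787.
To 3 decimal places, D = 0.178.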